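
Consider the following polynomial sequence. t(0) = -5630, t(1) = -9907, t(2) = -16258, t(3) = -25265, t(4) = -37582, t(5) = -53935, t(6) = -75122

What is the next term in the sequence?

-102013

First differences: -4277 , -6351 , -9007 , -12317 , -16353 , -21187
Second differences: -2074 , -2656 , -3310 , -4036 , -4834
Third differences: -582 , -654 , -726 , -798
Fourth differences: -72 , -72 , -72
Constant fourth difference = -72, so extend:
-798 − 72 = -870;  -4834 − 870 = -5704;  -21187 − 5704 = -26891;  -75122 − 26891 = -102013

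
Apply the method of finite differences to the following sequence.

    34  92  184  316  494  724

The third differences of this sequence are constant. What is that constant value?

6

First differences: 58, 92, 132, 178, 230
Second differences: 34, 40, 46, 52
Third differences: 6, 6, 6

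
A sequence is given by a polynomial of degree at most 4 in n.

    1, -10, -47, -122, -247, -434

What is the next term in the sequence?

Δ: -11, -37, -75, -125, -187
Δ²: -26, -38, -50, -62
Δ³: -12, -12, -12
The third differences are constant (-12).
-62 − 12 = -74;  -187 − 74 = -261;  -434 − 261 = -695

-695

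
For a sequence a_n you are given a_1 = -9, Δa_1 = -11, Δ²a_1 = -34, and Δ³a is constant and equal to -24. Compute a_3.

-65

Build the table forward from the leading diagonal:
Third differences: -24  -24  -24
Second differences: -34  -58  -82
First differences: -11  -45  -103
a: -9  -20  -65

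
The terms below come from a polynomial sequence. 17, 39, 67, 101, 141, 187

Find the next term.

239

Δ: 22, 28, 34, 40, 46
Δ²: 6, 6, 6, 6
The second differences are constant (6).
46 + 6 = 52;  187 + 52 = 239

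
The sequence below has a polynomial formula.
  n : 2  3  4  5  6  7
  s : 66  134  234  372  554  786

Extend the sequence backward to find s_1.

68, 100, 138, 182, 232
32, 38, 44, 50
6, 6, 6
The third differences are constant at 6.
Work back: 32 − 6 = 26;  68 − 26 = 42;  66 − 42 = 24

24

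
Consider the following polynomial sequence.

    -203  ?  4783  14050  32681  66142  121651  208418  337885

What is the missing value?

926

Using the last 7 terms:
Δ: 9267, 18631, 33461, 55509, 86767, 129467
Δ²: 9364, 14830, 22048, 31258, 42700
Δ³: 5466, 7218, 9210, 11442
Δ⁴: 1752, 1992, 2232
Δ⁵: 240, 240
Constant fifth difference = 240.
Extend backward: 1752 − 240 = 1512;  5466 − 1512 = 3954;  9364 − 3954 = 5410;  9267 − 5410 = 3857;  4783 − 3857 = 926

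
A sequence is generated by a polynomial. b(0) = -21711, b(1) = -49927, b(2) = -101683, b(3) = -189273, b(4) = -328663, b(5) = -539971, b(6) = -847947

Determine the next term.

-1282453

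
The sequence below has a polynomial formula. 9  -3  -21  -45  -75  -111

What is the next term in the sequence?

-153

Δ: -12  -18  -24  -30  -36
Δ²: -6  -6  -6  -6
Second differences constant at -6.
-36 − 6 = -42;  -111 − 42 = -153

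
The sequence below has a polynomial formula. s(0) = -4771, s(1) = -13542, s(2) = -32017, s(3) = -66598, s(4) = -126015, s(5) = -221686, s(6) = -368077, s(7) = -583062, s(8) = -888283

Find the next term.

-1309510

-8771, -18475, -34581, -59417, -95671, -146391, -214985, -305221
-9704, -16106, -24836, -36254, -50720, -68594, -90236
-6402, -8730, -11418, -14466, -17874, -21642
-2328, -2688, -3048, -3408, -3768
-360, -360, -360, -360
Fifth differences constant at -360.
-3768 − 360 = -4128;  -21642 − 4128 = -25770;  -90236 − 25770 = -116006;  -305221 − 116006 = -421227;  -888283 − 421227 = -1309510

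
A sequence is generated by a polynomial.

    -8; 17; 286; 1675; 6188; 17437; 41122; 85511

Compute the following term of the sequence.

161920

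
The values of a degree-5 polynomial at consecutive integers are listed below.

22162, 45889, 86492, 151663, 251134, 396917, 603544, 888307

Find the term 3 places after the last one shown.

2430772

D1: 23727  40603  65171  99471  145783  206627  284763
D2: 16876  24568  34300  46312  60844  78136
D3: 7692  9732  12012  14532  17292
D4: 2040  2280  2520  2760
D5: 240  240  240
Fifth differences constant at 240.
2760 + 240 = 3000;  17292 + 3000 = 20292;  78136 + 20292 = 98428;  284763 + 98428 = 383191;  888307 + 383191 = 1271498
3000 + 240 = 3240;  20292 + 3240 = 23532;  98428 + 23532 = 121960;  383191 + 121960 = 505151;  1271498 + 505151 = 1776649
3240 + 240 = 3480;  23532 + 3480 = 27012;  121960 + 27012 = 148972;  505151 + 148972 = 654123;  1776649 + 654123 = 2430772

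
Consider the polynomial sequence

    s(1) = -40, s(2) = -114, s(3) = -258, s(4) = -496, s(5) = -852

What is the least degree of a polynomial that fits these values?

D1: -74, -144, -238, -356
D2: -70, -94, -118
D3: -24, -24
The third differences are constant, so the polynomial has degree 3.

3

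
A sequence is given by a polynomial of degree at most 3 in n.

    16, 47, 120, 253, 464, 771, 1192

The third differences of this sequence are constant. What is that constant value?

First differences: 31, 73, 133, 211, 307, 421
Second differences: 42, 60, 78, 96, 114
Third differences: 18, 18, 18, 18

18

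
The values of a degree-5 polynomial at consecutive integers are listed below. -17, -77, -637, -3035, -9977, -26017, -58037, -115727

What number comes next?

-212065

First differences: -60, -560, -2398, -6942, -16040, -32020, -57690
Second differences: -500, -1838, -4544, -9098, -15980, -25670
Third differences: -1338, -2706, -4554, -6882, -9690
Fourth differences: -1368, -1848, -2328, -2808
Fifth differences: -480, -480, -480
Fifth differences constant at -480.
-2808 − 480 = -3288;  -9690 − 3288 = -12978;  -25670 − 12978 = -38648;  -57690 − 38648 = -96338;  -115727 − 96338 = -212065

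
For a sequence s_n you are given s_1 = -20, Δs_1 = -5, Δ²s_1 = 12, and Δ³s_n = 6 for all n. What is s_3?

Build the table forward from the leading diagonal:
Δ³: 6  6  6
Δ²: 12  18  24
Δ: -5  7  25
s: -20  -25  -18

-18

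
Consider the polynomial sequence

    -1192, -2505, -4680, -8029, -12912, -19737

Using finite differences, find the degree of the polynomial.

-1313, -2175, -3349, -4883, -6825
-862, -1174, -1534, -1942
-312, -360, -408
-48, -48
The fourth differences are constant, so the polynomial has degree 4.

4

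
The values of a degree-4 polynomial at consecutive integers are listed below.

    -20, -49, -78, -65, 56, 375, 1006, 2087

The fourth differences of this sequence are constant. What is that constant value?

D1: -29, -29, 13, 121, 319, 631, 1081
D2: 0, 42, 108, 198, 312, 450
D3: 42, 66, 90, 114, 138
D4: 24, 24, 24, 24

24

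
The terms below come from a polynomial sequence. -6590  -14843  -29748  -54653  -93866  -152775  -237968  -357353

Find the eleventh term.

-8253 , -14905 , -24905 , -39213 , -58909 , -85193 , -119385
-6652 , -10000 , -14308 , -19696 , -26284 , -34192
-3348 , -4308 , -5388 , -6588 , -7908
-960 , -1080 , -1200 , -1320
-120 , -120 , -120
Fifth differences constant at -120.
-1320 − 120 = -1440;  -7908 − 1440 = -9348;  -34192 − 9348 = -43540;  -119385 − 43540 = -162925;  -357353 − 162925 = -520278
-1440 − 120 = -1560;  -9348 − 1560 = -10908;  -43540 − 10908 = -54448;  -162925 − 54448 = -217373;  -520278 − 217373 = -737651
-1560 − 120 = -1680;  -10908 − 1680 = -12588;  -54448 − 12588 = -67036;  -217373 − 67036 = -284409;  -737651 − 284409 = -1022060

-1022060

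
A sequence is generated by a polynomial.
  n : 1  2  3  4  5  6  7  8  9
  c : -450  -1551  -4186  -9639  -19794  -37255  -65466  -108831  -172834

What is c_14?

-1085079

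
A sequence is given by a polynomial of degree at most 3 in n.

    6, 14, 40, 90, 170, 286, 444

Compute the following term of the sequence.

650

D1: 8, 26, 50, 80, 116, 158
D2: 18, 24, 30, 36, 42
D3: 6, 6, 6, 6
Third differences constant at 6.
42 + 6 = 48;  158 + 48 = 206;  444 + 206 = 650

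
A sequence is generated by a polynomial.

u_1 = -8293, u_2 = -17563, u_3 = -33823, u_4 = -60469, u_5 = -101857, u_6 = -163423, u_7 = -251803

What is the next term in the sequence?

Δ: -9270  -16260  -26646  -41388  -61566  -88380
Δ²: -6990  -10386  -14742  -20178  -26814
Δ³: -3396  -4356  -5436  -6636
Δ⁴: -960  -1080  -1200
Δ⁵: -120  -120
The fifth differences are constant (-120).
-1200 − 120 = -1320;  -6636 − 1320 = -7956;  -26814 − 7956 = -34770;  -88380 − 34770 = -123150;  -251803 − 123150 = -374953

-374953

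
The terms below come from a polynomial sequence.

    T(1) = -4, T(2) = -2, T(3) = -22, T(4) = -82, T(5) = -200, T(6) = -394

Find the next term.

-682

Δ: 2 , -20 , -60 , -118 , -194
Δ²: -22 , -40 , -58 , -76
Δ³: -18 , -18 , -18
The third differences are constant (-18).
-76 − 18 = -94;  -194 − 94 = -288;  -394 − 288 = -682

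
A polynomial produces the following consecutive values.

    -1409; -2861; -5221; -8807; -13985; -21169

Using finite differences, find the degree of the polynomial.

D1: -1452, -2360, -3586, -5178, -7184
D2: -908, -1226, -1592, -2006
D3: -318, -366, -414
D4: -48, -48
The fourth differences are constant, so the polynomial has degree 4.

4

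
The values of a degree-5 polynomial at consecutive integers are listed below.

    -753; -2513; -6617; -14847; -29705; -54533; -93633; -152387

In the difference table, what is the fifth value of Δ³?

First differences: -1760, -4104, -8230, -14858, -24828, -39100, -58754
Second differences: -2344, -4126, -6628, -9970, -14272, -19654
Third differences: -1782, -2502, -3342, -4302, -5382
Fourth differences: -720, -840, -960, -1080
Fifth differences: -120, -120, -120

-5382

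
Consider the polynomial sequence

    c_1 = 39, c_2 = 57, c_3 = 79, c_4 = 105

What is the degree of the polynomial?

D1: 18, 22, 26
D2: 4, 4
The second differences are constant, so the polynomial has degree 2.

2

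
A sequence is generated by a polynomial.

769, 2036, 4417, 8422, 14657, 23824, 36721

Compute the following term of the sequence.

54242

D1: 1267, 2381, 4005, 6235, 9167, 12897
D2: 1114, 1624, 2230, 2932, 3730
D3: 510, 606, 702, 798
D4: 96, 96, 96
The fourth differences are constant (96).
798 + 96 = 894;  3730 + 894 = 4624;  12897 + 4624 = 17521;  36721 + 17521 = 54242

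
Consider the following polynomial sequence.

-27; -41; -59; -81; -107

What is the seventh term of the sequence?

D1: -14  -18  -22  -26
D2: -4  -4  -4
Second differences constant at -4.
-26 − 4 = -30;  -107 − 30 = -137
-30 − 4 = -34;  -137 − 34 = -171

-171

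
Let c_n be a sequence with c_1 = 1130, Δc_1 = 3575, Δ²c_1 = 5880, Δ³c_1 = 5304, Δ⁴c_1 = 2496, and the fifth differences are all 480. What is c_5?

74422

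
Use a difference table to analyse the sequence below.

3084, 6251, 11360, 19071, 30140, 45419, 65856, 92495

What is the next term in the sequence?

126476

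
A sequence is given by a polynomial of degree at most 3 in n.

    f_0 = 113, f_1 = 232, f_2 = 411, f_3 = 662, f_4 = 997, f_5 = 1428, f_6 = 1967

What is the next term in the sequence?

2626

Δ: 119, 179, 251, 335, 431, 539
Δ²: 60, 72, 84, 96, 108
Δ³: 12, 12, 12, 12
The third differences are constant (12).
108 + 12 = 120;  539 + 120 = 659;  1967 + 659 = 2626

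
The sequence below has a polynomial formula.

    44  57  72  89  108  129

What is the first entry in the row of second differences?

D1: 13, 15, 17, 19, 21
D2: 2, 2, 2, 2

2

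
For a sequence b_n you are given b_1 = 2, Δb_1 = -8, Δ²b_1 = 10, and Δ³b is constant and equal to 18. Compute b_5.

Build the table forward from the leading diagonal:
D3: 18, 18, 18, 18, 18
D2: 10, 28, 46, 64, 82
D1: -8, 2, 30, 76, 140
b: 2, -6, -4, 26, 102

102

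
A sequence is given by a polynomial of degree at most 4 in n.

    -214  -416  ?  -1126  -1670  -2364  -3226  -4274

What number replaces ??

-714

Using the last 5 terms:
-544, -694, -862, -1048
-150, -168, -186
-18, -18
Constant third difference = -18.
Extend backward: -150 + 18 = -132;  -544 + 132 = -412;  -1126 + 412 = -714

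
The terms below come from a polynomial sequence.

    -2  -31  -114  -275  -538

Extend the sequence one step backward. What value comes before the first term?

-29  -83  -161  -263
-54  -78  -102
-24  -24
The third differences are constant at -24.
Work back: -54 + 24 = -30;  -29 + 30 = 1;  -2 − 1 = -3

-3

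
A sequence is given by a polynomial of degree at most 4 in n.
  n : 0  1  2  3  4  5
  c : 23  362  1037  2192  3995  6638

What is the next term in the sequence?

10337

D1: 339, 675, 1155, 1803, 2643
D2: 336, 480, 648, 840
D3: 144, 168, 192
D4: 24, 24
Fourth differences constant at 24.
192 + 24 = 216;  840 + 216 = 1056;  2643 + 1056 = 3699;  6638 + 3699 = 10337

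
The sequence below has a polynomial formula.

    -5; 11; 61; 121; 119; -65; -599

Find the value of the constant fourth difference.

-48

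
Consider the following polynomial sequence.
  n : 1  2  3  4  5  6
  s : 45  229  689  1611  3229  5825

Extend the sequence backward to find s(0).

-1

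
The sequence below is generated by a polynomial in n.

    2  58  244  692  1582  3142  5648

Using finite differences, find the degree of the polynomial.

4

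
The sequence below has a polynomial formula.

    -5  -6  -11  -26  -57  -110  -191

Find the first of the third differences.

-6

D1: -1, -5, -15, -31, -53, -81
D2: -4, -10, -16, -22, -28
D3: -6, -6, -6, -6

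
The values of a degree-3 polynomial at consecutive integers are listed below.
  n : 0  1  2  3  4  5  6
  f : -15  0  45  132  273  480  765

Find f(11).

3780

15  45  87  141  207  285
30  42  54  66  78
12  12  12  12
Constant third difference = 12, so extend:
78 + 12 = 90;  285 + 90 = 375;  765 + 375 = 1140
90 + 12 = 102;  375 + 102 = 477;  1140 + 477 = 1617
102 + 12 = 114;  477 + 114 = 591;  1617 + 591 = 2208
114 + 12 = 126;  591 + 126 = 717;  2208 + 717 = 2925
126 + 12 = 138;  717 + 138 = 855;  2925 + 855 = 3780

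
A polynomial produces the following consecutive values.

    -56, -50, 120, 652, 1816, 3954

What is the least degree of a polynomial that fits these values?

4

First differences: 6, 170, 532, 1164, 2138
Second differences: 164, 362, 632, 974
Third differences: 198, 270, 342
Fourth differences: 72, 72
The fourth differences are constant, so the polynomial has degree 4.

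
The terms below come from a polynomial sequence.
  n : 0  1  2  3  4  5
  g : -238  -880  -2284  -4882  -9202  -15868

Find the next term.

-25600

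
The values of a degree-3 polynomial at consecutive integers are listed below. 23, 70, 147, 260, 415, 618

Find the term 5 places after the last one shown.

47, 77, 113, 155, 203
30, 36, 42, 48
6, 6, 6
Third differences constant at 6.
48 + 6 = 54;  203 + 54 = 257;  618 + 257 = 875
54 + 6 = 60;  257 + 60 = 317;  875 + 317 = 1192
60 + 6 = 66;  317 + 66 = 383;  1192 + 383 = 1575
66 + 6 = 72;  383 + 72 = 455;  1575 + 455 = 2030
72 + 6 = 78;  455 + 78 = 533;  2030 + 533 = 2563

2563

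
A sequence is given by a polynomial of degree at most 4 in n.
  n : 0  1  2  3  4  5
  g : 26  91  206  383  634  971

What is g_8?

D1: 65  115  177  251  337
D2: 50  62  74  86
D3: 12  12  12
Third differences constant at 12.
86 + 12 = 98;  337 + 98 = 435;  971 + 435 = 1406
98 + 12 = 110;  435 + 110 = 545;  1406 + 545 = 1951
110 + 12 = 122;  545 + 122 = 667;  1951 + 667 = 2618

2618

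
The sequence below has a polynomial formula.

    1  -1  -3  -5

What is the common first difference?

D1: -2, -2, -2

-2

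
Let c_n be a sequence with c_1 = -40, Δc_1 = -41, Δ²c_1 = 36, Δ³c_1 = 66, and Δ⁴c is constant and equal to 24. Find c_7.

Build the table forward from the leading diagonal:
Fourth differences: 24  24  24  24  24  24  24
Third differences: 66  90  114  138  162  186  210
Second differences: 36  102  192  306  444  606  792
First differences: -41  -5  97  289  595  1039  1645
c: -40  -81  -86  11  300  895  1934

1934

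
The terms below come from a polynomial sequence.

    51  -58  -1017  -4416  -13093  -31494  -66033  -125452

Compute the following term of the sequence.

-221181

First differences: -109, -959, -3399, -8677, -18401, -34539, -59419
Second differences: -850, -2440, -5278, -9724, -16138, -24880
Third differences: -1590, -2838, -4446, -6414, -8742
Fourth differences: -1248, -1608, -1968, -2328
Fifth differences: -360, -360, -360
The fifth differences are constant (-360).
-2328 − 360 = -2688;  -8742 − 2688 = -11430;  -24880 − 11430 = -36310;  -59419 − 36310 = -95729;  -125452 − 95729 = -221181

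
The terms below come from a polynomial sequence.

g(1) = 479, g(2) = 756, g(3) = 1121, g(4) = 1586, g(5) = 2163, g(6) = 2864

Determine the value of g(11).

8649

Δ: 277 , 365 , 465 , 577 , 701
Δ²: 88 , 100 , 112 , 124
Δ³: 12 , 12 , 12
The third differences are constant (12).
124 + 12 = 136;  701 + 136 = 837;  2864 + 837 = 3701
136 + 12 = 148;  837 + 148 = 985;  3701 + 985 = 4686
148 + 12 = 160;  985 + 160 = 1145;  4686 + 1145 = 5831
160 + 12 = 172;  1145 + 172 = 1317;  5831 + 1317 = 7148
172 + 12 = 184;  1317 + 184 = 1501;  7148 + 1501 = 8649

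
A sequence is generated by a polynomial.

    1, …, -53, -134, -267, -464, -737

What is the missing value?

-12

Using the last 5 terms:
-81, -133, -197, -273
-52, -64, -76
-12, -12
Constant third difference = -12.
Extend backward: -52 + 12 = -40;  -81 + 40 = -41;  -53 + 41 = -12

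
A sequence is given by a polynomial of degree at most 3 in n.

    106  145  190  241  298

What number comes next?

First differences: 39 , 45 , 51 , 57
Second differences: 6 , 6 , 6
Constant second difference = 6, so extend:
57 + 6 = 63;  298 + 63 = 361

361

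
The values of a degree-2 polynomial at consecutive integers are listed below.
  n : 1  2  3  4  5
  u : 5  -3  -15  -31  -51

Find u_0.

First differences: -8, -12, -16, -20
Second differences: -4, -4, -4
The second differences are constant at -4.
Work back: -8 + 4 = -4;  5 + 4 = 9

9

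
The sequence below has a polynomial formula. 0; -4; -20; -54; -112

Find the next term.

D1: -4, -16, -34, -58
D2: -12, -18, -24
D3: -6, -6
The third differences are constant (-6).
-24 − 6 = -30;  -58 − 30 = -88;  -112 − 88 = -200

-200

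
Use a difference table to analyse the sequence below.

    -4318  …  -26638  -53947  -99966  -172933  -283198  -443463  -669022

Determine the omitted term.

-11673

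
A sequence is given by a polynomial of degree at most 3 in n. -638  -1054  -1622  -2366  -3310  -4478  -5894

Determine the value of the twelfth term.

-17534

Δ: -416  -568  -744  -944  -1168  -1416
Δ²: -152  -176  -200  -224  -248
Δ³: -24  -24  -24  -24
Third differences constant at -24.
-248 − 24 = -272;  -1416 − 272 = -1688;  -5894 − 1688 = -7582
-272 − 24 = -296;  -1688 − 296 = -1984;  -7582 − 1984 = -9566
-296 − 24 = -320;  -1984 − 320 = -2304;  -9566 − 2304 = -11870
-320 − 24 = -344;  -2304 − 344 = -2648;  -11870 − 2648 = -14518
-344 − 24 = -368;  -2648 − 368 = -3016;  -14518 − 3016 = -17534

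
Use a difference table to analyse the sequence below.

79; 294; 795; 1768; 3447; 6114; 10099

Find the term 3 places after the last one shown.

33982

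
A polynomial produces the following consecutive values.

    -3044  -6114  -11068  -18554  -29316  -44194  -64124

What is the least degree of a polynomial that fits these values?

4

First differences: -3070, -4954, -7486, -10762, -14878, -19930
Second differences: -1884, -2532, -3276, -4116, -5052
Third differences: -648, -744, -840, -936
Fourth differences: -96, -96, -96
The fourth differences are constant, so the polynomial has degree 4.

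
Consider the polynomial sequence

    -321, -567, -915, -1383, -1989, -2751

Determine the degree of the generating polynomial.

-246, -348, -468, -606, -762
-102, -120, -138, -156
-18, -18, -18
The third differences are constant, so the polynomial has degree 3.

3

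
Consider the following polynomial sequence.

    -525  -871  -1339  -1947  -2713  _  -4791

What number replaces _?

-3655

Using the first 5 terms:
D1: -346, -468, -608, -766
D2: -122, -140, -158
D3: -18, -18
Constant third difference = -18.
Extend forward: -158 − 18 = -176;  -766 − 176 = -942;  -2713 − 942 = -3655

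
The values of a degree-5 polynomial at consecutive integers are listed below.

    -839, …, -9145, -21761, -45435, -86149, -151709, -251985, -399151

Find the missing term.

Using the last 7 terms:
-12616  -23674  -40714  -65560  -100276  -147166
-11058  -17040  -24846  -34716  -46890
-5982  -7806  -9870  -12174
-1824  -2064  -2304
-240  -240
Constant fifth difference = -240.
Extend backward: -1824 + 240 = -1584;  -5982 + 1584 = -4398;  -11058 + 4398 = -6660;  -12616 + 6660 = -5956;  -9145 + 5956 = -3189

-3189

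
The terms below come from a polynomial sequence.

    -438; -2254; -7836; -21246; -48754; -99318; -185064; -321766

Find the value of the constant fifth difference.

Δ: -1816, -5582, -13410, -27508, -50564, -85746, -136702
Δ²: -3766, -7828, -14098, -23056, -35182, -50956
Δ³: -4062, -6270, -8958, -12126, -15774
Δ⁴: -2208, -2688, -3168, -3648
Δ⁵: -480, -480, -480

-480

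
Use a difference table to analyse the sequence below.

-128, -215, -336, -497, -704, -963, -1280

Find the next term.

D1: -87  -121  -161  -207  -259  -317
D2: -34  -40  -46  -52  -58
D3: -6  -6  -6  -6
The third differences are constant (-6).
-58 − 6 = -64;  -317 − 64 = -381;  -1280 − 381 = -1661

-1661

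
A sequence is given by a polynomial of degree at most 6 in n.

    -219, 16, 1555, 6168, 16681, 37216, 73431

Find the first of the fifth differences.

240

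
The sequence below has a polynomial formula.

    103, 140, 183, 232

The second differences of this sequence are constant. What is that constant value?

6

D1: 37, 43, 49
D2: 6, 6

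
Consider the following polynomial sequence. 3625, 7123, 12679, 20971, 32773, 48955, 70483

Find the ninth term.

133921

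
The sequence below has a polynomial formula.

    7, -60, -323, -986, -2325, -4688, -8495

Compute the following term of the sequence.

-14238

-67 , -263 , -663 , -1339 , -2363 , -3807
-196 , -400 , -676 , -1024 , -1444
-204 , -276 , -348 , -420
-72 , -72 , -72
Fourth differences constant at -72.
-420 − 72 = -492;  -1444 − 492 = -1936;  -3807 − 1936 = -5743;  -8495 − 5743 = -14238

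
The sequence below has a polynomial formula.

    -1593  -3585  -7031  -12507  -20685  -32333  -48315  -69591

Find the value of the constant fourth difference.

-96

First differences: -1992, -3446, -5476, -8178, -11648, -15982, -21276
Second differences: -1454, -2030, -2702, -3470, -4334, -5294
Third differences: -576, -672, -768, -864, -960
Fourth differences: -96, -96, -96, -96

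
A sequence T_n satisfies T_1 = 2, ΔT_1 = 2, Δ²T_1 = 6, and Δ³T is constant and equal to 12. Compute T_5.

Build the table forward from the leading diagonal:
Δ³: 12, 12, 12, 12, 12
Δ²: 6, 18, 30, 42, 54
Δ: 2, 8, 26, 56, 98
T: 2, 4, 12, 38, 94

94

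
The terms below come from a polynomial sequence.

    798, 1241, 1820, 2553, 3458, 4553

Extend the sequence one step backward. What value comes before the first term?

473

D1: 443, 579, 733, 905, 1095
D2: 136, 154, 172, 190
D3: 18, 18, 18
The third differences are constant at 18.
Work back: 136 − 18 = 118;  443 − 118 = 325;  798 − 325 = 473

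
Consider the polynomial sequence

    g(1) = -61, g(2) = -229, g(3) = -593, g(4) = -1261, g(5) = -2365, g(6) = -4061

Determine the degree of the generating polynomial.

4

-168, -364, -668, -1104, -1696
-196, -304, -436, -592
-108, -132, -156
-24, -24
The fourth differences are constant, so the polynomial has degree 4.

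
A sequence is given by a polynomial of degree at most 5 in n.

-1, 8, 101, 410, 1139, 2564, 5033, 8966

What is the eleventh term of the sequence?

34829

First differences: 9  93  309  729  1425  2469  3933
Second differences: 84  216  420  696  1044  1464
Third differences: 132  204  276  348  420
Fourth differences: 72  72  72  72
Constant fourth difference = 72, so extend:
420 + 72 = 492;  1464 + 492 = 1956;  3933 + 1956 = 5889;  8966 + 5889 = 14855
492 + 72 = 564;  1956 + 564 = 2520;  5889 + 2520 = 8409;  14855 + 8409 = 23264
564 + 72 = 636;  2520 + 636 = 3156;  8409 + 3156 = 11565;  23264 + 11565 = 34829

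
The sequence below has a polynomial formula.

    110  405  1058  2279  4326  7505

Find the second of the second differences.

D1: 295, 653, 1221, 2047, 3179
D2: 358, 568, 826, 1132
D3: 210, 258, 306
D4: 48, 48

568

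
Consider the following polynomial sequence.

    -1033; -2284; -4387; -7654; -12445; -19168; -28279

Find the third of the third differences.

Δ: -1251, -2103, -3267, -4791, -6723, -9111
Δ²: -852, -1164, -1524, -1932, -2388
Δ³: -312, -360, -408, -456
Δ⁴: -48, -48, -48

-408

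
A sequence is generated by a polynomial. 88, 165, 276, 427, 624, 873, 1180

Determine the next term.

Δ: 77  111  151  197  249  307
Δ²: 34  40  46  52  58
Δ³: 6  6  6  6
Third differences constant at 6.
58 + 6 = 64;  307 + 64 = 371;  1180 + 371 = 1551

1551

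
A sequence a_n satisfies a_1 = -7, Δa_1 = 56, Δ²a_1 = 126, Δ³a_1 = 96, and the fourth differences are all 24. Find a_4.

635

Build the table forward from the leading diagonal:
Δ⁴: 24, 24, 24, 24
Δ³: 96, 120, 144, 168
Δ²: 126, 222, 342, 486
Δ: 56, 182, 404, 746
a: -7, 49, 231, 635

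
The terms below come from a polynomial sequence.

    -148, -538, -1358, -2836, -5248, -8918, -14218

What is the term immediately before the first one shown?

-390, -820, -1478, -2412, -3670, -5300
-430, -658, -934, -1258, -1630
-228, -276, -324, -372
-48, -48, -48
The fourth differences are constant at -48.
Work back: -228 + 48 = -180;  -430 + 180 = -250;  -390 + 250 = -140;  -148 + 140 = -8

-8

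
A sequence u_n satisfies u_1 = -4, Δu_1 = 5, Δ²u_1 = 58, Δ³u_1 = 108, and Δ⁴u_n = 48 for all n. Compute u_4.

Build the table forward from the leading diagonal:
Δ⁴: 48, 48, 48, 48
Δ³: 108, 156, 204, 252
Δ²: 58, 166, 322, 526
Δ: 5, 63, 229, 551
u: -4, 1, 64, 293

293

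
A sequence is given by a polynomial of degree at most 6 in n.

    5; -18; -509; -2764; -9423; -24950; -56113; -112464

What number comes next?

-206819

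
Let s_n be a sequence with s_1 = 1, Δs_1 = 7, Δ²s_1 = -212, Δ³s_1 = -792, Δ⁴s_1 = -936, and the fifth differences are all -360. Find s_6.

Build the table forward from the leading diagonal:
Δ⁵: -360, -360, -360, -360, -360, -360
Δ⁴: -936, -1296, -1656, -2016, -2376, -2736
Δ³: -792, -1728, -3024, -4680, -6696, -9072
Δ²: -212, -1004, -2732, -5756, -10436, -17132
Δ: 7, -205, -1209, -3941, -9697, -20133
s: 1, 8, -197, -1406, -5347, -15044

-15044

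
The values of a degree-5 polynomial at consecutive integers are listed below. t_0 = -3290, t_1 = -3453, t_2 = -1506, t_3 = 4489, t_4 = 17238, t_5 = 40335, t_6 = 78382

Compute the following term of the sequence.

137109

-163  1947  5995  12749  23097  38047
2110  4048  6754  10348  14950
1938  2706  3594  4602
768  888  1008
120  120
Constant fifth difference = 120, so extend:
1008 + 120 = 1128;  4602 + 1128 = 5730;  14950 + 5730 = 20680;  38047 + 20680 = 58727;  78382 + 58727 = 137109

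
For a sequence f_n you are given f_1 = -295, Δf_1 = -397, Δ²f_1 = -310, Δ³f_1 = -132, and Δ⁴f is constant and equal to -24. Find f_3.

Build the table forward from the leading diagonal:
D4: -24  -24  -24
D3: -132  -156  -180
D2: -310  -442  -598
D1: -397  -707  -1149
f: -295  -692  -1399

-1399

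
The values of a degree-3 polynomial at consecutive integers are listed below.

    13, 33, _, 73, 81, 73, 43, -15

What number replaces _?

Using the last 5 terms:
First differences: 8, -8, -30, -58
Second differences: -16, -22, -28
Third differences: -6, -6
Constant third difference = -6.
Extend backward: -16 + 6 = -10;  8 + 10 = 18;  73 − 18 = 55

55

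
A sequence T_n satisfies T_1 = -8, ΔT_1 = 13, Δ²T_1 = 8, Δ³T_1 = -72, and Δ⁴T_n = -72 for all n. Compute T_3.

Build the table forward from the leading diagonal:
D4: -72, -72, -72
D3: -72, -144, -216
D2: 8, -64, -208
D1: 13, 21, -43
T: -8, 5, 26

26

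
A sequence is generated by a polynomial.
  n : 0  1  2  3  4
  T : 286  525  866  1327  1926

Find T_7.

4731

Δ: 239 , 341 , 461 , 599
Δ²: 102 , 120 , 138
Δ³: 18 , 18
Constant third difference = 18, so extend:
138 + 18 = 156;  599 + 156 = 755;  1926 + 755 = 2681
156 + 18 = 174;  755 + 174 = 929;  2681 + 929 = 3610
174 + 18 = 192;  929 + 192 = 1121;  3610 + 1121 = 4731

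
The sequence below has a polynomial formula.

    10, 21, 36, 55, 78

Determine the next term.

D1: 11, 15, 19, 23
D2: 4, 4, 4
The second differences are constant (4).
23 + 4 = 27;  78 + 27 = 105

105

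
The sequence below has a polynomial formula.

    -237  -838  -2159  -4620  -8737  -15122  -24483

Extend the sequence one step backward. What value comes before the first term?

-32

First differences: -601, -1321, -2461, -4117, -6385, -9361
Second differences: -720, -1140, -1656, -2268, -2976
Third differences: -420, -516, -612, -708
Fourth differences: -96, -96, -96
The fourth differences are constant at -96.
Work back: -420 + 96 = -324;  -720 + 324 = -396;  -601 + 396 = -205;  -237 + 205 = -32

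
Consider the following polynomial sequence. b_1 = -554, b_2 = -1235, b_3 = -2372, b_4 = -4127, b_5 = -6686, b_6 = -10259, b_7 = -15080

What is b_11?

-52364

First differences: -681 , -1137 , -1755 , -2559 , -3573 , -4821
Second differences: -456 , -618 , -804 , -1014 , -1248
Third differences: -162 , -186 , -210 , -234
Fourth differences: -24 , -24 , -24
Fourth differences constant at -24.
-234 − 24 = -258;  -1248 − 258 = -1506;  -4821 − 1506 = -6327;  -15080 − 6327 = -21407
-258 − 24 = -282;  -1506 − 282 = -1788;  -6327 − 1788 = -8115;  -21407 − 8115 = -29522
-282 − 24 = -306;  -1788 − 306 = -2094;  -8115 − 2094 = -10209;  -29522 − 10209 = -39731
-306 − 24 = -330;  -2094 − 330 = -2424;  -10209 − 2424 = -12633;  -39731 − 12633 = -52364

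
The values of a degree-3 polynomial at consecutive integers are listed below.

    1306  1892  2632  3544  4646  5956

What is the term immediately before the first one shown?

Δ: 586, 740, 912, 1102, 1310
Δ²: 154, 172, 190, 208
Δ³: 18, 18, 18
The third differences are constant at 18.
Work back: 154 − 18 = 136;  586 − 136 = 450;  1306 − 450 = 856

856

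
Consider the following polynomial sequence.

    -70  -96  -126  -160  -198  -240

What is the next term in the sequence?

-286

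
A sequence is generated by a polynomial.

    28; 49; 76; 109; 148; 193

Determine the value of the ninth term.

364

D1: 21, 27, 33, 39, 45
D2: 6, 6, 6, 6
The second differences are constant (6).
45 + 6 = 51;  193 + 51 = 244
51 + 6 = 57;  244 + 57 = 301
57 + 6 = 63;  301 + 63 = 364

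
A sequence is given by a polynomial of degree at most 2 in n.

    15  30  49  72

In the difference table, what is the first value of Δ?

D1: 15, 19, 23
D2: 4, 4

15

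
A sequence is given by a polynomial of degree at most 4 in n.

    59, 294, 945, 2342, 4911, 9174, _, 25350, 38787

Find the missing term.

15749

Using the first 6 terms:
First differences: 235  651  1397  2569  4263
Second differences: 416  746  1172  1694
Third differences: 330  426  522
Fourth differences: 96  96
Constant fourth difference = 96.
Extend forward: 522 + 96 = 618;  1694 + 618 = 2312;  4263 + 2312 = 6575;  9174 + 6575 = 15749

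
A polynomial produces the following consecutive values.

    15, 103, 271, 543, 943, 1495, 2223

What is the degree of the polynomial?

3

Δ: 88, 168, 272, 400, 552, 728
Δ²: 80, 104, 128, 152, 176
Δ³: 24, 24, 24, 24
The third differences are constant, so the polynomial has degree 3.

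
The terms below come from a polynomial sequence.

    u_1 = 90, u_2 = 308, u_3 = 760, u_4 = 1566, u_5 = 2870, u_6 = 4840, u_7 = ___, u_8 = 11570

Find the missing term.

Using the first 6 terms:
D1: 218  452  806  1304  1970
D2: 234  354  498  666
D3: 120  144  168
D4: 24  24
Constant fourth difference = 24.
Extend forward: 168 + 24 = 192;  666 + 192 = 858;  1970 + 858 = 2828;  4840 + 2828 = 7668

7668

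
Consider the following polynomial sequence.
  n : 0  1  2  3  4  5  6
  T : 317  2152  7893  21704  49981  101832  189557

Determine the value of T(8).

540669

First differences: 1835, 5741, 13811, 28277, 51851, 87725
Second differences: 3906, 8070, 14466, 23574, 35874
Third differences: 4164, 6396, 9108, 12300
Fourth differences: 2232, 2712, 3192
Fifth differences: 480, 480
Constant fifth difference = 480, so extend:
3192 + 480 = 3672;  12300 + 3672 = 15972;  35874 + 15972 = 51846;  87725 + 51846 = 139571;  189557 + 139571 = 329128
3672 + 480 = 4152;  15972 + 4152 = 20124;  51846 + 20124 = 71970;  139571 + 71970 = 211541;  329128 + 211541 = 540669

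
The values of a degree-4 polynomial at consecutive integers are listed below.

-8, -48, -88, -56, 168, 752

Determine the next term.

1912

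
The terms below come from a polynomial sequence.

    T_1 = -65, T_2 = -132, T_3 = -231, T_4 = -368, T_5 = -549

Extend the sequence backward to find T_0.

-24

D1: -67  -99  -137  -181
D2: -32  -38  -44
D3: -6  -6
The third differences are constant at -6.
Work back: -32 + 6 = -26;  -67 + 26 = -41;  -65 + 41 = -24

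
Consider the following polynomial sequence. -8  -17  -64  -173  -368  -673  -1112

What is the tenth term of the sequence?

D1: -9, -47, -109, -195, -305, -439
D2: -38, -62, -86, -110, -134
D3: -24, -24, -24, -24
The third differences are constant (-24).
-134 − 24 = -158;  -439 − 158 = -597;  -1112 − 597 = -1709
-158 − 24 = -182;  -597 − 182 = -779;  -1709 − 779 = -2488
-182 − 24 = -206;  -779 − 206 = -985;  -2488 − 985 = -3473

-3473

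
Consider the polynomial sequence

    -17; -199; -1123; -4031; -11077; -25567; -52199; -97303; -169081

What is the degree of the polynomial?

Δ: -182, -924, -2908, -7046, -14490, -26632, -45104, -71778
Δ²: -742, -1984, -4138, -7444, -12142, -18472, -26674
Δ³: -1242, -2154, -3306, -4698, -6330, -8202
Δ⁴: -912, -1152, -1392, -1632, -1872
Δ⁵: -240, -240, -240, -240
The fifth differences are constant, so the polynomial has degree 5.

5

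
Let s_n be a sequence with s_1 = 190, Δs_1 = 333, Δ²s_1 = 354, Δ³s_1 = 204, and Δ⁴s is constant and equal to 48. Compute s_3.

Build the table forward from the leading diagonal:
Δ⁴: 48  48  48
Δ³: 204  252  300
Δ²: 354  558  810
Δ: 333  687  1245
s: 190  523  1210

1210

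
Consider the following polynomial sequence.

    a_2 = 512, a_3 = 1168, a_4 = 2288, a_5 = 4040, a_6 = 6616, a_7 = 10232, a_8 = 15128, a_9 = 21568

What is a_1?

D1: 656  1120  1752  2576  3616  4896  6440
D2: 464  632  824  1040  1280  1544
D3: 168  192  216  240  264
D4: 24  24  24  24
The fourth differences are constant at 24.
Work back: 168 − 24 = 144;  464 − 144 = 320;  656 − 320 = 336;  512 − 336 = 176

176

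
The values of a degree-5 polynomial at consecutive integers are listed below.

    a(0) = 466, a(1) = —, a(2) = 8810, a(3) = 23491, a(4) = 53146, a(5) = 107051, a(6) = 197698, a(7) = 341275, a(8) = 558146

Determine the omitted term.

Using the last 7 terms:
First differences: 14681  29655  53905  90647  143577  216871
Second differences: 14974  24250  36742  52930  73294
Third differences: 9276  12492  16188  20364
Fourth differences: 3216  3696  4176
Fifth differences: 480  480
Constant fifth difference = 480.
Extend backward: 3216 − 480 = 2736;  9276 − 2736 = 6540;  14974 − 6540 = 8434;  14681 − 8434 = 6247;  8810 − 6247 = 2563

2563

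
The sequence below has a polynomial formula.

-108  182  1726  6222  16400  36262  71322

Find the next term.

128846

Δ: 290, 1544, 4496, 10178, 19862, 35060
Δ²: 1254, 2952, 5682, 9684, 15198
Δ³: 1698, 2730, 4002, 5514
Δ⁴: 1032, 1272, 1512
Δ⁵: 240, 240
Constant fifth difference = 240, so extend:
1512 + 240 = 1752;  5514 + 1752 = 7266;  15198 + 7266 = 22464;  35060 + 22464 = 57524;  71322 + 57524 = 128846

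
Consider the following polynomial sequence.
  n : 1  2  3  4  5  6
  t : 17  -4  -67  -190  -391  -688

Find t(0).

D1: -21  -63  -123  -201  -297
D2: -42  -60  -78  -96
D3: -18  -18  -18
The third differences are constant at -18.
Work back: -42 + 18 = -24;  -21 + 24 = 3;  17 − 3 = 14

14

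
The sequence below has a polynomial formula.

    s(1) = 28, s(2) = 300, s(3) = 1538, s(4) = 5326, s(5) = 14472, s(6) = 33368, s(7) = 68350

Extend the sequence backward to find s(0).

2

First differences: 272, 1238, 3788, 9146, 18896, 34982
Second differences: 966, 2550, 5358, 9750, 16086
Third differences: 1584, 2808, 4392, 6336
Fourth differences: 1224, 1584, 1944
Fifth differences: 360, 360
The fifth differences are constant at 360.
Work back: 1224 − 360 = 864;  1584 − 864 = 720;  966 − 720 = 246;  272 − 246 = 26;  28 − 26 = 2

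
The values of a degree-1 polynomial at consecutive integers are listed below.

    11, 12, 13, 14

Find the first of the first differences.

First differences: 1, 1, 1

1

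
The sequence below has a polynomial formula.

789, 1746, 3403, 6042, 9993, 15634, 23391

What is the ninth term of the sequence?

Δ: 957, 1657, 2639, 3951, 5641, 7757
Δ²: 700, 982, 1312, 1690, 2116
Δ³: 282, 330, 378, 426
Δ⁴: 48, 48, 48
The fourth differences are constant (48).
426 + 48 = 474;  2116 + 474 = 2590;  7757 + 2590 = 10347;  23391 + 10347 = 33738
474 + 48 = 522;  2590 + 522 = 3112;  10347 + 3112 = 13459;  33738 + 13459 = 47197

47197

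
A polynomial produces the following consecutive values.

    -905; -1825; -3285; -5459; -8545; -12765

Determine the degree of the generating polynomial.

Δ: -920, -1460, -2174, -3086, -4220
Δ²: -540, -714, -912, -1134
Δ³: -174, -198, -222
Δ⁴: -24, -24
The fourth differences are constant, so the polynomial has degree 4.

4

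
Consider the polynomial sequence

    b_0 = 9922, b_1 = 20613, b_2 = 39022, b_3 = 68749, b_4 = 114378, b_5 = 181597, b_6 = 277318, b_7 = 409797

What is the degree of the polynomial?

5

Δ: 10691, 18409, 29727, 45629, 67219, 95721, 132479
Δ²: 7718, 11318, 15902, 21590, 28502, 36758
Δ³: 3600, 4584, 5688, 6912, 8256
Δ⁴: 984, 1104, 1224, 1344
Δ⁵: 120, 120, 120
The fifth differences are constant, so the polynomial has degree 5.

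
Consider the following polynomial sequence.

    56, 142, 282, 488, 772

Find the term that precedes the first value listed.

12

First differences: 86, 140, 206, 284
Second differences: 54, 66, 78
Third differences: 12, 12
The third differences are constant at 12.
Work back: 54 − 12 = 42;  86 − 42 = 44;  56 − 44 = 12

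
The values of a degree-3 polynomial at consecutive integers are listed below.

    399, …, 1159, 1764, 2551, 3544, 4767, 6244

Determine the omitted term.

712

Using the last 6 terms:
D1: 605, 787, 993, 1223, 1477
D2: 182, 206, 230, 254
D3: 24, 24, 24
Constant third difference = 24.
Extend backward: 182 − 24 = 158;  605 − 158 = 447;  1159 − 447 = 712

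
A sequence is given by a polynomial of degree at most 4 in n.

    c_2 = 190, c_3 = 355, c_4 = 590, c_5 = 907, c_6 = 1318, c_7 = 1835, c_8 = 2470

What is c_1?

83

D1: 165, 235, 317, 411, 517, 635
D2: 70, 82, 94, 106, 118
D3: 12, 12, 12, 12
The third differences are constant at 12.
Work back: 70 − 12 = 58;  165 − 58 = 107;  190 − 107 = 83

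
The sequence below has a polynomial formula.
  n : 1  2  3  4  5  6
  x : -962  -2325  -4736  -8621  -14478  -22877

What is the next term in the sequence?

Δ: -1363, -2411, -3885, -5857, -8399
Δ²: -1048, -1474, -1972, -2542
Δ³: -426, -498, -570
Δ⁴: -72, -72
Constant fourth difference = -72, so extend:
-570 − 72 = -642;  -2542 − 642 = -3184;  -8399 − 3184 = -11583;  -22877 − 11583 = -34460

-34460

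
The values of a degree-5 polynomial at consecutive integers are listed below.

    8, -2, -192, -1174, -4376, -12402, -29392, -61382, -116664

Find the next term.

-206146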